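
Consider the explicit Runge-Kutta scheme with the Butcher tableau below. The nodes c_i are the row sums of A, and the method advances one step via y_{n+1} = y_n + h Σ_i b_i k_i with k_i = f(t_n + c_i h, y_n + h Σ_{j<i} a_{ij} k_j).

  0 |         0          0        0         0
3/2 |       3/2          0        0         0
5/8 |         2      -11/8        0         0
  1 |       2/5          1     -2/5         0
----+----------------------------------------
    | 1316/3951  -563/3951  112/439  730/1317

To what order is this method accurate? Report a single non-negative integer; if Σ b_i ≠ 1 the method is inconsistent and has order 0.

b = (1316/3951, -563/3951, 112/439, 730/1317)
c = (0, 3/2, 5/8, 1)
Ac = (0, 0, -33/16, 5/4)
Σ b_i: 1316/3951·1 + (-563/3951)·1 + 112/439·1 + 730/1317·1 = 1 ✓
b·c: (-563/3951)·3/2 + 112/439·5/8 + 730/1317·1 = 1/2 ✓
b·c²: (-563/3951)·9/4 + 112/439·25/64 + 730/1317·1 = 1/3 ✓
b·Ac: 112/439·(-33/16) + 730/1317·5/4 = 1/6 ✓
b·c³: (-563/3951)·27/8 + 112/439·125/512 + 730/1317·1 = 5717/42144 ≠ 1/4 ⇒ order 3.
b·(c∘Ac): 112/439·(-165/128) + 730/1317·5/4 = 3835/10536 ≠ 1/8
b·Ac²: 112/439·(-99/32) + 730/1317·67/32 = 7823/21072 ≠ 1/12
b·A²c: 730/1317·33/40 = 803/1756 ≠ 1/24

3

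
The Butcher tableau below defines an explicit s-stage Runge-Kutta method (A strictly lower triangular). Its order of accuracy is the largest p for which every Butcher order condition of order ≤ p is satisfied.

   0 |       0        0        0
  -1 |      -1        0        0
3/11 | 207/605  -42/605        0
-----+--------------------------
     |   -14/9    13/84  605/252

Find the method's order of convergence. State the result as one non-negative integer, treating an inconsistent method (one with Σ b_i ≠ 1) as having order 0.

b = (-14/9, 13/84, 605/252)
c = (0, -1, 3/11)
Ac = (0, 0, 42/605)
Σ b_i: (-14/9)·1 + 13/84·1 + 605/252·1 = 1 ✓
b·c: 13/84·(-1) + 605/252·3/11 = 1/2 ✓
b·c²: 13/84·1 + 605/252·9/121 = 1/3 ✓
b·Ac: 605/252·42/605 = 1/6 ✓; 3 stages ⇒ order 3.

3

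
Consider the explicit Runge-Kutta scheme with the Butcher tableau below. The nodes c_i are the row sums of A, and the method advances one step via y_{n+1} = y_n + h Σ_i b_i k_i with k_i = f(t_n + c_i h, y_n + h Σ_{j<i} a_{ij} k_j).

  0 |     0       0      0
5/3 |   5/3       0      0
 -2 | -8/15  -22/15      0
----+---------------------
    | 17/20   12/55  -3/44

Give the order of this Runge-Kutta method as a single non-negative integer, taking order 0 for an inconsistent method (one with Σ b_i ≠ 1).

3

b = (17/20, 12/55, -3/44)
c = (0, 5/3, -2)
Ac = (0, 0, -22/9)
Σ b_i: 17/20·1 + 12/55·1 + (-3/44)·1 = 1 ✓
b·c: 12/55·5/3 + (-3/44)·(-2) = 1/2 ✓
b·c²: 12/55·25/9 + (-3/44)·4 = 1/3 ✓
b·Ac: (-3/44)·(-22/9) = 1/6 ✓; 3 stages ⇒ order 3.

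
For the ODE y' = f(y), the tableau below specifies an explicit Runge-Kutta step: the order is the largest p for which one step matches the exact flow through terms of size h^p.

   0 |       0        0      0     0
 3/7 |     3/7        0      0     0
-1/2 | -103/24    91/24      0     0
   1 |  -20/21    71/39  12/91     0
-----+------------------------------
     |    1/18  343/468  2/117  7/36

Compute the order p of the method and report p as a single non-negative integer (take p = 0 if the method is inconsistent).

4

b = (1/18, 343/468, 2/117, 7/36)
c = (0, 3/7, -1/2, 1)
Ac = (0, 0, 13/8, 5/7)
Σ b_i: 1/18·1 + 343/468·1 + 2/117·1 + 7/36·1 = 1 ✓
b·c: 343/468·3/7 + 2/117·(-1/2) + 7/36·1 = 1/2 ✓
b·c²: 343/468·9/49 + 2/117·1/4 + 7/36·1 = 1/3 ✓
b·Ac: 2/117·13/8 + 7/36·5/7 = 1/6 ✓
b·c³: 343/468·27/343 + 2/117·(-1/8) + 7/36·1 = 1/4 ✓
b·(c∘Ac): 2/117·(-13/16) + 7/36·5/7 = 1/8 ✓
b·Ac²: 2/117·39/56 + 7/36·18/49 = 1/12 ✓
b·A²c: 7/36·3/14 = 1/24 ✓; 4 stages ⇒ order 4.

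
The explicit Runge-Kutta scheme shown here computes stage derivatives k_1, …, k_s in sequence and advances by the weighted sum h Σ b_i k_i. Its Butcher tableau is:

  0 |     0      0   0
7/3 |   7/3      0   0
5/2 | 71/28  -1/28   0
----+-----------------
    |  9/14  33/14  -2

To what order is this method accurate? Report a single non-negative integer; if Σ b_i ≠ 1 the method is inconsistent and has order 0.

3

b = (9/14, 33/14, -2)
c = (0, 7/3, 5/2)
Ac = (0, 0, -1/12)
Σ b_i: 9/14·1 + 33/14·1 + (-2)·1 = 1 ✓
b·c: 33/14·7/3 + (-2)·5/2 = 1/2 ✓
b·c²: 33/14·49/9 + (-2)·25/4 = 1/3 ✓
b·Ac: (-2)·(-1/12) = 1/6 ✓; 3 stages ⇒ order 3.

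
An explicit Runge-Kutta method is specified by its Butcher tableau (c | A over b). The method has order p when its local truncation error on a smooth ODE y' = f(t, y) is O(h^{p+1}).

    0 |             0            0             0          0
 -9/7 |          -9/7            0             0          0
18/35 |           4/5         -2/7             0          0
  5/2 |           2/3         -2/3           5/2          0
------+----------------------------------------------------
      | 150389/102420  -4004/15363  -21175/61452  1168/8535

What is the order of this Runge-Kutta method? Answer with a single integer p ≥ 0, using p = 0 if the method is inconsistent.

3

b = (150389/102420, -4004/15363, -21175/61452, 1168/8535)
c = (0, -9/7, 18/35, 5/2)
Ac = (0, 0, 18/49, 15/7)
Σ b_i: 150389/102420·1 + (-4004/15363)·1 + (-21175/61452)·1 + 1168/8535·1 = 1 ✓
b·c: (-4004/15363)·(-9/7) + (-21175/61452)·18/35 + 1168/8535·5/2 = 1/2 ✓
b·c²: (-4004/15363)·81/49 + (-21175/61452)·324/1225 + 1168/8535·25/4 = 1/3 ✓
b·Ac: (-21175/61452)·18/49 + 1168/8535·15/7 = 1/6 ✓
b·c³: (-4004/15363)·(-729/343) + (-21175/61452)·5832/42875 + 1168/8535·125/8 = 158044/59745 ≠ 1/4 ⇒ order 3.
b·(c∘Ac): (-21175/61452)·324/1715 + 1168/8535·75/14 = 18625/27881 ≠ 1/8
b·Ac²: (-21175/61452)·(-162/343) + 1168/8535·(-108/245) = 20397/199150 ≠ 1/12
b·A²c: 1168/8535·45/49 = 3504/27881 ≠ 1/24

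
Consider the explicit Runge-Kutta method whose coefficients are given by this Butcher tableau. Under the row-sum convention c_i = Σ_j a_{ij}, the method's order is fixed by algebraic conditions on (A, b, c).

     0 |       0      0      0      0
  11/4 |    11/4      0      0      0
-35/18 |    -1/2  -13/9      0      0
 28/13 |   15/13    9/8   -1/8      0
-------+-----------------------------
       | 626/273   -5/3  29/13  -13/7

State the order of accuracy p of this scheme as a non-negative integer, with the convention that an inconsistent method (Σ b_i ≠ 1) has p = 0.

1

b = (626/273, -5/3, 29/13, -13/7)
c = (0, 11/4, -35/18, 28/13)
Ac = (0, 0, -143/36, 961/288)
Σ b_i: 626/273·1 + (-5/3)·1 + 29/13·1 + (-13/7)·1 = 1 ✓
b·c: (-5/3)·11/4 + 29/13·(-35/18) + (-13/7)·28/13 = -6047/468 ≠ 1/2 ⇒ order 1.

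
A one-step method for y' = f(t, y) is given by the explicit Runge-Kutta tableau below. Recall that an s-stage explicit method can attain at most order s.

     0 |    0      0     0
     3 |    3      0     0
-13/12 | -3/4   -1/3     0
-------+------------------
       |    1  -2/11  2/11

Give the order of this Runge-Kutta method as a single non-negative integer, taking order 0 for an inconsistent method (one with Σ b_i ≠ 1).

1

b = (1, -2/11, 2/11)
c = (0, 3, -13/12)
Ac = (0, 0, -1)
Σ b_i: 1·1 + (-2/11)·1 + 2/11·1 = 1 ✓
b·c: (-2/11)·3 + 2/11·(-13/12) = -49/66 ≠ 1/2 ⇒ order 1.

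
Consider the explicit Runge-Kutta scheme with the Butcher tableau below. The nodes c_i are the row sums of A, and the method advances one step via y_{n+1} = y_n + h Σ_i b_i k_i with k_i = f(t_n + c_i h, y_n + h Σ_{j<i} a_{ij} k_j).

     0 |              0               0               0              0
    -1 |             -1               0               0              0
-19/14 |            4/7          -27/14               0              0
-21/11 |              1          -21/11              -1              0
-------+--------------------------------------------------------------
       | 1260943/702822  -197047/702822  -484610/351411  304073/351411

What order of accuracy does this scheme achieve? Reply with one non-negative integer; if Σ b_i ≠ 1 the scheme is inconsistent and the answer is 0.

b = (1260943/702822, -197047/702822, -484610/351411, 304073/351411)
c = (0, -1, -19/14, -21/11)
Ac = (0, 0, 27/14, 503/154)
Σ b_i: 1260943/702822·1 + (-197047/702822)·1 + (-484610/351411)·1 + 304073/351411·1 = 1 ✓
b·c: (-197047/702822)·(-1) + (-484610/351411)·(-19/14) + 304073/351411·(-21/11) = 1/2 ✓
b·c²: (-197047/702822)·1 + (-484610/351411)·361/196 + 304073/351411·441/121 = 1/3 ✓
b·Ac: (-484610/351411)·27/14 + 304073/351411·503/154 = 1/6 ✓
b·c³: (-197047/702822)·(-1) + (-484610/351411)·(-6859/2744) + 304073/351411·(-9261/1331) = -82733487/36078196 ≠ 1/4 ⇒ order 3.
b·(c∘Ac): (-484610/351411)·(-513/196) + 304073/351411·(-1509/242) = -209222/117137 ≠ 1/8
b·Ac²: (-484610/351411)·(-27/14) + 304073/351411·(-8087/2156) = -5766623/9839508 ≠ 1/12
b·A²c: 304073/351411·(-27/14) = -390951/234274 ≠ 1/24

3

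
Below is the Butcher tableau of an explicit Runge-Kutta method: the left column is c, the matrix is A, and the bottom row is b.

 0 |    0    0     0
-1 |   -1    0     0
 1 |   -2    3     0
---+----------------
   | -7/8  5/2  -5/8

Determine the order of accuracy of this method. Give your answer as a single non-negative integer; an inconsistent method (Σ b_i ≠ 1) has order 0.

b = (-7/8, 5/2, -5/8)
c = (0, -1, 1)
Ac = (0, 0, -3)
Σ b_i: (-7/8)·1 + 5/2·1 + (-5/8)·1 = 1 ✓
b·c: 5/2·(-1) + (-5/8)·1 = -25/8 ≠ 1/2 ⇒ order 1.

1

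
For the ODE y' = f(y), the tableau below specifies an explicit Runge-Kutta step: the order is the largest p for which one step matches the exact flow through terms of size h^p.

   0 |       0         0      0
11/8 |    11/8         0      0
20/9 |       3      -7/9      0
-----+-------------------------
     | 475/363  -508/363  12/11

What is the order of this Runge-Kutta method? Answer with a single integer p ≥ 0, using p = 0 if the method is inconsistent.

b = (475/363, -508/363, 12/11)
c = (0, 11/8, 20/9)
Ac = (0, 0, -77/72)
Σ b_i: 475/363·1 + (-508/363)·1 + 12/11·1 = 1 ✓
b·c: (-508/363)·11/8 + 12/11·20/9 = 1/2 ✓
b·c²: (-508/363)·121/64 + 12/11·400/81 = 13027/4752 ≠ 1/3 ⇒ order 2.
b·Ac: 12/11·(-77/72) = -7/6 ≠ 1/6

2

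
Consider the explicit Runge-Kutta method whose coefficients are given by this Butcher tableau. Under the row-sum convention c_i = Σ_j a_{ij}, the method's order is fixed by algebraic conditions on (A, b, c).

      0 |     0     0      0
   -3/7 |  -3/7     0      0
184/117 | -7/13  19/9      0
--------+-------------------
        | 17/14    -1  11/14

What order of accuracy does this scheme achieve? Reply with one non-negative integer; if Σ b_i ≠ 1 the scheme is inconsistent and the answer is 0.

b = (17/14, -1, 11/14)
c = (0, -3/7, 184/117)
Ac = (0, 0, -19/21)
Σ b_i: 17/14·1 + (-1)·1 + 11/14·1 = 1 ✓
b·c: (-1)·(-3/7) + 11/14·184/117 = 1363/819 ≠ 1/2 ⇒ order 1.

1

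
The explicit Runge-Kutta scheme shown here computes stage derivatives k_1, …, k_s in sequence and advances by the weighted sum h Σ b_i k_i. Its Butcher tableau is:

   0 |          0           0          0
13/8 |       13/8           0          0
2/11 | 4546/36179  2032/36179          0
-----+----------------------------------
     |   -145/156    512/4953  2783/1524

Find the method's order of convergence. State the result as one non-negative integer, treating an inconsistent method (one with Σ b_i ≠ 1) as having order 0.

b = (-145/156, 512/4953, 2783/1524)
c = (0, 13/8, 2/11)
Ac = (0, 0, 254/2783)
Σ b_i: (-145/156)·1 + 512/4953·1 + 2783/1524·1 = 1 ✓
b·c: 512/4953·13/8 + 2783/1524·2/11 = 1/2 ✓
b·c²: 512/4953·169/64 + 2783/1524·4/121 = 1/3 ✓
b·Ac: 2783/1524·254/2783 = 1/6 ✓; 3 stages ⇒ order 3.

3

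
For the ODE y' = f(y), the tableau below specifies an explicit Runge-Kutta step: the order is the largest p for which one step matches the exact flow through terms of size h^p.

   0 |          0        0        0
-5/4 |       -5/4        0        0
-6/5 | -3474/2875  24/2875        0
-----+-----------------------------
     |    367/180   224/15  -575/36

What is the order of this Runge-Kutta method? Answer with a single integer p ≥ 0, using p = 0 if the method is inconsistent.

b = (367/180, 224/15, -575/36)
c = (0, -5/4, -6/5)
Ac = (0, 0, -6/575)
Σ b_i: 367/180·1 + 224/15·1 + (-575/36)·1 = 1 ✓
b·c: 224/15·(-5/4) + (-575/36)·(-6/5) = 1/2 ✓
b·c²: 224/15·25/16 + (-575/36)·36/25 = 1/3 ✓
b·Ac: (-575/36)·(-6/575) = 1/6 ✓; 3 stages ⇒ order 3.

3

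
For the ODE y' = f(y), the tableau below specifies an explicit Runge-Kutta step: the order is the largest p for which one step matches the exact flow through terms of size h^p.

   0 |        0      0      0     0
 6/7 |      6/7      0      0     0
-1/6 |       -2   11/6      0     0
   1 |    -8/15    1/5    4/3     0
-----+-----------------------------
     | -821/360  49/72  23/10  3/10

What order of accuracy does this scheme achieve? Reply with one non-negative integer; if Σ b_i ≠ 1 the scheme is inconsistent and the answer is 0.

b = (-821/360, 49/72, 23/10, 3/10)
c = (0, 6/7, -1/6, 1)
Ac = (0, 0, 11/7, -16/315)
Σ b_i: (-821/360)·1 + 49/72·1 + 23/10·1 + 3/10·1 = 1 ✓
b·c: 49/72·6/7 + 23/10·(-1/6) + 3/10·1 = 1/2 ✓
b·c²: 49/72·36/49 + 23/10·1/36 + 3/10·1 = 311/360 ≠ 1/3 ⇒ order 2.
b·Ac: 23/10·11/7 + 3/10·(-16/315) = 3779/1050 ≠ 1/6

2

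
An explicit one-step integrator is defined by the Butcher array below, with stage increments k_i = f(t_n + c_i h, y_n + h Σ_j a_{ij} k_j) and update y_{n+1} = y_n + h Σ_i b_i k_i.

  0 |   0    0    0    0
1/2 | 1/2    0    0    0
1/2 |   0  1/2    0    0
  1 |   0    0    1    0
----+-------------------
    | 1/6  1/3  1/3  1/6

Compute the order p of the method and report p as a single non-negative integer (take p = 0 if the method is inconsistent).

b = (1/6, 1/3, 1/3, 1/6)
c = (0, 1/2, 1/2, 1)
Ac = (0, 0, 1/4, 1/2)
Σ b_i: 1/6·1 + 1/3·1 + 1/3·1 + 1/6·1 = 1 ✓
b·c: 1/3·1/2 + 1/3·1/2 + 1/6·1 = 1/2 ✓
b·c²: 1/3·1/4 + 1/3·1/4 + 1/6·1 = 1/3 ✓
b·Ac: 1/3·1/4 + 1/6·1/2 = 1/6 ✓
b·c³: 1/3·1/8 + 1/3·1/8 + 1/6·1 = 1/4 ✓
b·(c∘Ac): 1/3·1/8 + 1/6·1/2 = 1/8 ✓
b·Ac²: 1/3·1/8 + 1/6·1/4 = 1/12 ✓
b·A²c: 1/6·1/4 = 1/24 ✓; 4 stages ⇒ order 4.

4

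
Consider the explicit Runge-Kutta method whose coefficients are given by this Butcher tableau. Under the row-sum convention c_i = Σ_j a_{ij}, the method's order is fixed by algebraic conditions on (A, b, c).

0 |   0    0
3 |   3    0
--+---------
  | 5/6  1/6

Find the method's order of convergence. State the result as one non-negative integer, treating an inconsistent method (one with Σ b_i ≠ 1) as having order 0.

2

b = (5/6, 1/6)
c = (0, 3)
Σ b_i: 5/6·1 + 1/6·1 = 1 ✓
b·c: 1/6·3 = 1/2 ✓; 2 stages ⇒ order 2.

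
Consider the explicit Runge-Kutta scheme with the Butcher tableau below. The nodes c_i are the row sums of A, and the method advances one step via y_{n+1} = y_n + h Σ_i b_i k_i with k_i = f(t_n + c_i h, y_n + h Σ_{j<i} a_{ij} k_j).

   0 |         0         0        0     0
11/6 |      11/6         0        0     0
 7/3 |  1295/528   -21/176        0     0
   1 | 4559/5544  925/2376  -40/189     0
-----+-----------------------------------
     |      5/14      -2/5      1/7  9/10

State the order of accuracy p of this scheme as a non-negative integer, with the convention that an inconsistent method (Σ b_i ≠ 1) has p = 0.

b = (5/14, -2/5, 1/7, 9/10)
c = (0, 11/6, 7/3, 1)
Ac = (0, 0, -7/32, 95/432)
Σ b_i: 5/14·1 + (-2/5)·1 + 1/7·1 + 9/10·1 = 1 ✓
b·c: (-2/5)·11/6 + 1/7·7/3 + 9/10·1 = 1/2 ✓
b·c²: (-2/5)·121/36 + 1/7·49/9 + 9/10·1 = 1/3 ✓
b·Ac: 1/7·(-7/32) + 9/10·95/432 = 1/6 ✓
b·c³: (-2/5)·1331/216 + 1/7·343/27 + 9/10·1 = 1/4 ✓
b·(c∘Ac): 1/7·(-49/96) + 9/10·95/432 = 1/8 ✓
b·Ac²: 1/7·(-77/192) + 9/10·5/32 = 1/12 ✓
b·A²c: 9/10·5/108 = 1/24 ✓; 4 stages ⇒ order 4.

4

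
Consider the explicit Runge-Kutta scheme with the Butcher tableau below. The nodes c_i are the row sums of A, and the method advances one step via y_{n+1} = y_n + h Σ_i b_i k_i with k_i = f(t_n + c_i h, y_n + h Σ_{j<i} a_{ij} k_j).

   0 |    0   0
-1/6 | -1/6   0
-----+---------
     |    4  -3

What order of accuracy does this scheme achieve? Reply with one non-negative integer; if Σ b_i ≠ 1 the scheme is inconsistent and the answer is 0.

2

b = (4, -3)
c = (0, -1/6)
Σ b_i: 4·1 + (-3)·1 = 1 ✓
b·c: (-3)·(-1/6) = 1/2 ✓; 2 stages ⇒ order 2.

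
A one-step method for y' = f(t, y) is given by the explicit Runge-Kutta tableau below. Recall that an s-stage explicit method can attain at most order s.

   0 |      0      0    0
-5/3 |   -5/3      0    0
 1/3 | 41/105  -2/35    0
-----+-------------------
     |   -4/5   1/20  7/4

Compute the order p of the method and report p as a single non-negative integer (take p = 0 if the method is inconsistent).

3

b = (-4/5, 1/20, 7/4)
c = (0, -5/3, 1/3)
Ac = (0, 0, 2/21)
Σ b_i: (-4/5)·1 + 1/20·1 + 7/4·1 = 1 ✓
b·c: 1/20·(-5/3) + 7/4·1/3 = 1/2 ✓
b·c²: 1/20·25/9 + 7/4·1/9 = 1/3 ✓
b·Ac: 7/4·2/21 = 1/6 ✓; 3 stages ⇒ order 3.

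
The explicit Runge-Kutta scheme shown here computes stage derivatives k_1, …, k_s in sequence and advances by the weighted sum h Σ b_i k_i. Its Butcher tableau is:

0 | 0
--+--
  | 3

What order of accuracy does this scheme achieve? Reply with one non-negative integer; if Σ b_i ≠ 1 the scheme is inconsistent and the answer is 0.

b = (3)
c = (0)
Σ b_i: 3·1 = 3 ≠ 1 ⇒ order 0.

0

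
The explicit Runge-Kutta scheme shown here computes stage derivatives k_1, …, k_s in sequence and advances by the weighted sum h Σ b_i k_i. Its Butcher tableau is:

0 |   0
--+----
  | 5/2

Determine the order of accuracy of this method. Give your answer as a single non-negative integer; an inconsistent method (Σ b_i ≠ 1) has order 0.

b = (5/2)
c = (0)
Σ b_i: 5/2·1 = 5/2 ≠ 1 ⇒ order 0.

0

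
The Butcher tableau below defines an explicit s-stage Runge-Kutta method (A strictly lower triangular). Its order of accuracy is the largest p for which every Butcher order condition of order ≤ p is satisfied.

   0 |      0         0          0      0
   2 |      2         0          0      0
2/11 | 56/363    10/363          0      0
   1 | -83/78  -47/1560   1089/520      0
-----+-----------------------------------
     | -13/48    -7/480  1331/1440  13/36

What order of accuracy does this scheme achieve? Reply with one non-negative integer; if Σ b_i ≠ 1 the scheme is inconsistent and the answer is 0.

4

b = (-13/48, -7/480, 1331/1440, 13/36)
c = (0, 2, 2/11, 1)
Ac = (0, 0, 20/363, 25/78)
Σ b_i: (-13/48)·1 + (-7/480)·1 + 1331/1440·1 + 13/36·1 = 1 ✓
b·c: (-7/480)·2 + 1331/1440·2/11 + 13/36·1 = 1/2 ✓
b·c²: (-7/480)·4 + 1331/1440·4/121 + 13/36·1 = 1/3 ✓
b·Ac: 1331/1440·20/363 + 13/36·25/78 = 1/6 ✓
b·c³: (-7/480)·8 + 1331/1440·8/1331 + 13/36·1 = 1/4 ✓
b·(c∘Ac): 1331/1440·40/3993 + 13/36·25/78 = 1/8 ✓
b·Ac²: 1331/1440·40/363 + 13/36·(-2/39) = 1/12 ✓
b·A²c: 13/36·3/26 = 1/24 ✓; 4 stages ⇒ order 4.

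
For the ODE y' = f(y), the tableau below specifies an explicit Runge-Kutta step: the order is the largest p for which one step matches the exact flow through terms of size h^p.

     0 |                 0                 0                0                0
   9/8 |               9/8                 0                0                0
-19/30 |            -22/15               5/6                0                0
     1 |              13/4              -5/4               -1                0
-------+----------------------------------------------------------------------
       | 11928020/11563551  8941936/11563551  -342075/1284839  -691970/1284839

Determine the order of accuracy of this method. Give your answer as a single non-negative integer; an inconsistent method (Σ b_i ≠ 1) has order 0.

3

b = (11928020/11563551, 8941936/11563551, -342075/1284839, -691970/1284839)
c = (0, 9/8, -19/30, 1)
Ac = (0, 0, 15/16, -371/480)
Σ b_i: 11928020/11563551·1 + 8941936/11563551·1 + (-342075/1284839)·1 + (-691970/1284839)·1 = 1 ✓
b·c: 8941936/11563551·9/8 + (-342075/1284839)·(-19/30) + (-691970/1284839)·1 = 1/2 ✓
b·c²: 8941936/11563551·81/64 + (-342075/1284839)·361/900 + (-691970/1284839)·1 = 1/3 ✓
b·Ac: (-342075/1284839)·15/16 + (-691970/1284839)·(-371/480) = 1/6 ✓
b·c³: 8941936/11563551·729/512 + (-342075/1284839)·(-6859/27000) + (-691970/1284839)·1 = 1165783591/1850168160 ≠ 1/4 ⇒ order 3.
b·(c∘Ac): (-342075/1284839)·(-19/32) + (-691970/1284839)·(-371/480) = 70842449/123344544 ≠ 1/8
b·Ac²: (-342075/1284839)·135/128 + (-691970/1284839)·(-114229/57600) = 728274811/925084080 ≠ 1/12
b·A²c: (-691970/1284839)·(-15/16) = 5189775/10278712 ≠ 1/24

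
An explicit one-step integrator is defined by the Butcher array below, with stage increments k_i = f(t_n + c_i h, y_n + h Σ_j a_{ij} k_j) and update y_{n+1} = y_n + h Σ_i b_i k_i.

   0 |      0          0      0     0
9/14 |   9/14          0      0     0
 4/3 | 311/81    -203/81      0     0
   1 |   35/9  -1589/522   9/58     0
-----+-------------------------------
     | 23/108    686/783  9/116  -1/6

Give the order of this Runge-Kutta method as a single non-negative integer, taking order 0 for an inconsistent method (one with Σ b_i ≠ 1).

4

b = (23/108, 686/783, 9/116, -1/6)
c = (0, 9/14, 4/3, 1)
Ac = (0, 0, -29/18, -7/4)
Σ b_i: 23/108·1 + 686/783·1 + 9/116·1 + (-1/6)·1 = 1 ✓
b·c: 686/783·9/14 + 9/116·4/3 + (-1/6)·1 = 1/2 ✓
b·c²: 686/783·81/196 + 9/116·16/9 + (-1/6)·1 = 1/3 ✓
b·Ac: 9/116·(-29/18) + (-1/6)·(-7/4) = 1/6 ✓
b·c³: 686/783·729/2744 + 9/116·64/27 + (-1/6)·1 = 1/4 ✓
b·(c∘Ac): 9/116·(-58/27) + (-1/6)·(-7/4) = 1/8 ✓
b·Ac²: 9/116·(-29/28) + (-1/6)·(-55/56) = 1/12 ✓
b·A²c: (-1/6)·(-1/4) = 1/24 ✓; 4 stages ⇒ order 4.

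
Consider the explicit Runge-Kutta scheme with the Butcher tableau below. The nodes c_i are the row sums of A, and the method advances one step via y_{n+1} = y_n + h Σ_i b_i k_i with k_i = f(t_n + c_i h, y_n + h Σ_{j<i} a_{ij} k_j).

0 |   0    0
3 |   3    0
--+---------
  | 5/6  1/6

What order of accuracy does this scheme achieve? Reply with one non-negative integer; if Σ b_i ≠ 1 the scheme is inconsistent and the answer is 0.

2

b = (5/6, 1/6)
c = (0, 3)
Σ b_i: 5/6·1 + 1/6·1 = 1 ✓
b·c: 1/6·3 = 1/2 ✓; 2 stages ⇒ order 2.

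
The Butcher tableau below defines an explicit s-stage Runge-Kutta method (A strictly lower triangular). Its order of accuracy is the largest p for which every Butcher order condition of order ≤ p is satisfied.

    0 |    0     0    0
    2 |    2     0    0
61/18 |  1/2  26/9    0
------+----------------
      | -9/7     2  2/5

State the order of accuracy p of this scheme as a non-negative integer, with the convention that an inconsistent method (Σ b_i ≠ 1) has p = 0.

b = (-9/7, 2, 2/5)
c = (0, 2, 61/18)
Ac = (0, 0, 52/9)
Σ b_i: (-9/7)·1 + 2·1 + 2/5·1 = 39/35 ≠ 1 ⇒ order 0.

0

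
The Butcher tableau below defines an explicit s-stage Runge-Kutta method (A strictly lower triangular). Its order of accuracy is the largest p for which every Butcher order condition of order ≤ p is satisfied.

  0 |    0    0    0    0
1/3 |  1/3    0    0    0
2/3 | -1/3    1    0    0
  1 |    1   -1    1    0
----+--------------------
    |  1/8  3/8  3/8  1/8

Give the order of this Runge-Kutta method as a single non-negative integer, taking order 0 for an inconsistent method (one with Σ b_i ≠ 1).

b = (1/8, 3/8, 3/8, 1/8)
c = (0, 1/3, 2/3, 1)
Ac = (0, 0, 1/3, 1/3)
Σ b_i: 1/8·1 + 3/8·1 + 3/8·1 + 1/8·1 = 1 ✓
b·c: 3/8·1/3 + 3/8·2/3 + 1/8·1 = 1/2 ✓
b·c²: 3/8·1/9 + 3/8·4/9 + 1/8·1 = 1/3 ✓
b·Ac: 3/8·1/3 + 1/8·1/3 = 1/6 ✓
b·c³: 3/8·1/27 + 3/8·8/27 + 1/8·1 = 1/4 ✓
b·(c∘Ac): 3/8·2/9 + 1/8·1/3 = 1/8 ✓
b·Ac²: 3/8·1/9 + 1/8·1/3 = 1/12 ✓
b·A²c: 1/8·1/3 = 1/24 ✓; 4 stages ⇒ order 4.

4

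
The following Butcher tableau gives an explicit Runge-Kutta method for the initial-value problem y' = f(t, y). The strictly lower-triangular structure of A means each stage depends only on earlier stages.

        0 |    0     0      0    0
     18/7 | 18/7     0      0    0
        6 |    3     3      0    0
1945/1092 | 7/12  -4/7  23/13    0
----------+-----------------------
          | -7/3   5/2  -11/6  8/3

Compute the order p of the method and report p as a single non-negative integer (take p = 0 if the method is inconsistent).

b = (-7/3, 5/2, -11/6, 8/3)
c = (0, 18/7, 6, 1945/1092)
Ac = (0, 0, 54/7, 5826/637)
Σ b_i: (-7/3)·1 + 5/2·1 + (-11/6)·1 + 8/3·1 = 1 ✓
b·c: 5/2·18/7 + (-11/6)·6 + 8/3·1945/1092 = 146/819 ≠ 1/2 ⇒ order 1.

1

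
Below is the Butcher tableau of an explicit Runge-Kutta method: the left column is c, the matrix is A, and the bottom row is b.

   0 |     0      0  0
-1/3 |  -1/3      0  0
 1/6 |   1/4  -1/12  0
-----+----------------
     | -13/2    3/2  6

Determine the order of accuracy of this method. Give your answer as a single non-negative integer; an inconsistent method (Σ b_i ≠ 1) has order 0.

3

b = (-13/2, 3/2, 6)
c = (0, -1/3, 1/6)
Ac = (0, 0, 1/36)
Σ b_i: (-13/2)·1 + 3/2·1 + 6·1 = 1 ✓
b·c: 3/2·(-1/3) + 6·1/6 = 1/2 ✓
b·c²: 3/2·1/9 + 6·1/36 = 1/3 ✓
b·Ac: 6·1/36 = 1/6 ✓; 3 stages ⇒ order 3.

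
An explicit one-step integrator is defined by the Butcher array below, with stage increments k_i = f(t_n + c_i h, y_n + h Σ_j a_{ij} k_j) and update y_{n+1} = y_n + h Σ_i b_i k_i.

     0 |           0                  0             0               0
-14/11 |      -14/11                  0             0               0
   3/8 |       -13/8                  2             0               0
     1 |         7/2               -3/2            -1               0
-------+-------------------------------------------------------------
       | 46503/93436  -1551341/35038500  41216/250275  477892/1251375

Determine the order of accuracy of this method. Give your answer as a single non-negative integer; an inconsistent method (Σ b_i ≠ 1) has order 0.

b = (46503/93436, -1551341/35038500, 41216/250275, 477892/1251375)
c = (0, -14/11, 3/8, 1)
Ac = (0, 0, -28/11, 135/88)
Σ b_i: 46503/93436·1 + (-1551341/35038500)·1 + 41216/250275·1 + 477892/1251375·1 = 1 ✓
b·c: (-1551341/35038500)·(-14/11) + 41216/250275·3/8 + 477892/1251375·1 = 1/2 ✓
b·c²: (-1551341/35038500)·196/121 + 41216/250275·9/64 + 477892/1251375·1 = 1/3 ✓
b·Ac: 41216/250275·(-28/11) + 477892/1251375·135/88 = 1/6 ✓
b·c³: (-1551341/35038500)·(-2744/1331) + 41216/250275·27/512 + 477892/1251375·1 = 35375/73414 ≠ 1/4 ⇒ order 3.
b·(c∘Ac): 41216/250275·(-21/22) + 477892/1251375·135/88 = 157349/367070 ≠ 1/8
b·Ac²: 41216/250275·392/121 + 477892/1251375·(-19905/7744) = -1794341/4004400 ≠ 1/12
b·A²c: 477892/1251375·28/11 = 13380976/13765125 ≠ 1/24

3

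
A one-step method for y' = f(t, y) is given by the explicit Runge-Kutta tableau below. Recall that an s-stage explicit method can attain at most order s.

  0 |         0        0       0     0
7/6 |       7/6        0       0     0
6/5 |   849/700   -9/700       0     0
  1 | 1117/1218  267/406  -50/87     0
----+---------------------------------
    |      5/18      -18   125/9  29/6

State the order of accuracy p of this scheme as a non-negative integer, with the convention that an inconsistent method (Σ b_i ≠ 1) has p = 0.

b = (5/18, -18, 125/9, 29/6)
c = (0, 7/6, 6/5, 1)
Ac = (0, 0, -3/200, 9/116)
Σ b_i: 5/18·1 + (-18)·1 + 125/9·1 + 29/6·1 = 1 ✓
b·c: (-18)·7/6 + 125/9·6/5 + 29/6·1 = 1/2 ✓
b·c²: (-18)·49/36 + 125/9·36/25 + 29/6·1 = 1/3 ✓
b·Ac: 125/9·(-3/200) + 29/6·9/116 = 1/6 ✓
b·c³: (-18)·343/216 + 125/9·216/125 + 29/6·1 = 1/4 ✓
b·(c∘Ac): 125/9·(-9/500) + 29/6·9/116 = 1/8 ✓
b·Ac²: 125/9·(-7/400) + 29/6·47/696 = 1/12 ✓
b·A²c: 29/6·1/116 = 1/24 ✓; 4 stages ⇒ order 4.

4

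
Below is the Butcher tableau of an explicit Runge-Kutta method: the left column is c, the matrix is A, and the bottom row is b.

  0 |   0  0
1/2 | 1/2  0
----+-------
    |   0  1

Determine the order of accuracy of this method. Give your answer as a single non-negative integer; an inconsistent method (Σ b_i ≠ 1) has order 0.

2

b = (0, 1)
c = (0, 1/2)
Σ b_i: 1·1 = 1 ✓
b·c: 1·1/2 = 1/2 ✓; 2 stages ⇒ order 2.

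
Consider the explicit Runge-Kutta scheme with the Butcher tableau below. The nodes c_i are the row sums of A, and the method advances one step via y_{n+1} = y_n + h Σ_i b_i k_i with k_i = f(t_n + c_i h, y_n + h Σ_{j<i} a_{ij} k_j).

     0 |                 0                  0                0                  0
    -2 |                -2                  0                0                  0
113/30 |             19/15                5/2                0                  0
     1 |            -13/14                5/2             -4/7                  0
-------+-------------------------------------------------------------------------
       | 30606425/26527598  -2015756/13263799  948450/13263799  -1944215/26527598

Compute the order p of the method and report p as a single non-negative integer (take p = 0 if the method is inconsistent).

3

b = (30606425/26527598, -2015756/13263799, 948450/13263799, -1944215/26527598)
c = (0, -2, 113/30, 1)
Ac = (0, 0, -5, -751/105)
Σ b_i: 30606425/26527598·1 + (-2015756/13263799)·1 + 948450/13263799·1 + (-1944215/26527598)·1 = 1 ✓
b·c: (-2015756/13263799)·(-2) + 948450/13263799·113/30 + (-1944215/26527598)·1 = 1/2 ✓
b·c²: (-2015756/13263799)·4 + 948450/13263799·12769/900 + (-1944215/26527598)·1 = 1/3 ✓
b·Ac: 948450/13263799·(-5) + (-1944215/26527598)·(-751/105) = 1/6 ✓
b·c³: (-2015756/13263799)·(-8) + 948450/13263799·1442897/27000 + (-1944215/26527598)·1 = 11851147021/2387483820 ≠ 1/4 ⇒ order 3.
b·(c∘Ac): 948450/13263799·(-113/6) + (-1944215/26527598)·(-751/105) = -65457551/79582794 ≠ 1/8
b·Ac²: 948450/13263799·10 + (-1944215/26527598)·2981/1575 = 688013431/1193741910 ≠ 1/12
b·A²c: (-1944215/26527598)·20/7 = -2777450/13263799 ≠ 1/24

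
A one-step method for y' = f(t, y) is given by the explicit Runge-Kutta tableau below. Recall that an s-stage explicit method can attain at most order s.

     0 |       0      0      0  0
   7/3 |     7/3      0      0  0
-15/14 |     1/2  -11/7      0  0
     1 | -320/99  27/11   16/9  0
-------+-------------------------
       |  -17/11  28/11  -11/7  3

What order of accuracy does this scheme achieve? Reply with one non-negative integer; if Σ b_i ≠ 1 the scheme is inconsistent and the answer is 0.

0

b = (-17/11, 28/11, -11/7, 3)
c = (0, 7/3, -15/14, 1)
Ac = (0, 0, -11/3, 883/231)
Σ b_i: (-17/11)·1 + 28/11·1 + (-11/7)·1 + 3·1 = 17/7 ≠ 1 ⇒ order 0.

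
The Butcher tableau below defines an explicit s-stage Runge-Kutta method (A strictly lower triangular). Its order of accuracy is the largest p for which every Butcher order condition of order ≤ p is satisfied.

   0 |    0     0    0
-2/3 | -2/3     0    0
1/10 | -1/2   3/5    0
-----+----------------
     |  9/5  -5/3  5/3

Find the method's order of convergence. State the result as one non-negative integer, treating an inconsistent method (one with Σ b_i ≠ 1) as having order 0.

b = (9/5, -5/3, 5/3)
c = (0, -2/3, 1/10)
Ac = (0, 0, -2/5)
Σ b_i: 9/5·1 + (-5/3)·1 + 5/3·1 = 9/5 ≠ 1 ⇒ order 0.

0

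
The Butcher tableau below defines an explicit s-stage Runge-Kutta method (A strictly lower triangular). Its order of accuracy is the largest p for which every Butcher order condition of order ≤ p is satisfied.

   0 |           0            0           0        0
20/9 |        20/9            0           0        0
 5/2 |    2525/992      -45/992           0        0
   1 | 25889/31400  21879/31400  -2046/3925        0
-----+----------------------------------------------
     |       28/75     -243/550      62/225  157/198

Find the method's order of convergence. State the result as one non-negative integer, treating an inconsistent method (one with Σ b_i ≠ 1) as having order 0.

b = (28/75, -243/550, 62/225, 157/198)
c = (0, 20/9, 5/2, 1)
Ac = (0, 0, -25/248, 77/314)
Σ b_i: 28/75·1 + (-243/550)·1 + 62/225·1 + 157/198·1 = 1 ✓
b·c: (-243/550)·20/9 + 62/225·5/2 + 157/198·1 = 1/2 ✓
b·c²: (-243/550)·400/81 + 62/225·25/4 + 157/198·1 = 1/3 ✓
b·Ac: 62/225·(-25/248) + 157/198·77/314 = 1/6 ✓
b·c³: (-243/550)·8000/729 + 62/225·125/8 + 157/198·1 = 1/4 ✓
b·(c∘Ac): 62/225·(-125/496) + 157/198·77/314 = 1/8 ✓
b·Ac²: 62/225·(-125/558) + 157/198·517/2826 = 1/12 ✓
b·A²c: 157/198·33/628 = 1/24 ✓; 4 stages ⇒ order 4.

4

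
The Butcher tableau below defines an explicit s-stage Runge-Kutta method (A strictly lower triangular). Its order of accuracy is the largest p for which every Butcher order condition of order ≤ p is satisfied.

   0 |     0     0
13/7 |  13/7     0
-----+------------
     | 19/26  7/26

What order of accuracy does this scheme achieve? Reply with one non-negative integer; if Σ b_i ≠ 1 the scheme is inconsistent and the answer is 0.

b = (19/26, 7/26)
c = (0, 13/7)
Σ b_i: 19/26·1 + 7/26·1 = 1 ✓
b·c: 7/26·13/7 = 1/2 ✓; 2 stages ⇒ order 2.

2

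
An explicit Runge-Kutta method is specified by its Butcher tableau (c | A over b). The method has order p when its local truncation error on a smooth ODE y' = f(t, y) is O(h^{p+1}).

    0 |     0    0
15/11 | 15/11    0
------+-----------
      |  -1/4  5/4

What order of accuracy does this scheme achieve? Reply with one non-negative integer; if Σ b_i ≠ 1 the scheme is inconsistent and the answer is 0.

1

b = (-1/4, 5/4)
c = (0, 15/11)
Σ b_i: (-1/4)·1 + 5/4·1 = 1 ✓
b·c: 5/4·15/11 = 75/44 ≠ 1/2 ⇒ order 1.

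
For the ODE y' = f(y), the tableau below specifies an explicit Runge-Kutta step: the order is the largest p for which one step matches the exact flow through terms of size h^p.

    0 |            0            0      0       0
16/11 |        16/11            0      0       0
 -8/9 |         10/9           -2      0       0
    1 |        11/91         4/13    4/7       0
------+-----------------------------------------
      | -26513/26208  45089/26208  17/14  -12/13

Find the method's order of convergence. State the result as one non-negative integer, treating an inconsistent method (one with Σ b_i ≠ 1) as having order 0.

2

b = (-26513/26208, 45089/26208, 17/14, -12/13)
c = (0, 16/11, -8/9, 1)
Ac = (0, 0, -32/11, -544/9009)
Σ b_i: (-26513/26208)·1 + 45089/26208·1 + 17/14·1 + (-12/13)·1 = 1 ✓
b·c: 45089/26208·16/11 + 17/14·(-8/9) + (-12/13)·1 = 1/2 ✓
b·c²: 45089/26208·256/121 + 17/14·64/81 + (-12/13)·1 = 298076/81081 ≠ 1/3 ⇒ order 2.
b·Ac: 17/14·(-32/11) + (-12/13)·(-544/9009) = -135728/39039 ≠ 1/6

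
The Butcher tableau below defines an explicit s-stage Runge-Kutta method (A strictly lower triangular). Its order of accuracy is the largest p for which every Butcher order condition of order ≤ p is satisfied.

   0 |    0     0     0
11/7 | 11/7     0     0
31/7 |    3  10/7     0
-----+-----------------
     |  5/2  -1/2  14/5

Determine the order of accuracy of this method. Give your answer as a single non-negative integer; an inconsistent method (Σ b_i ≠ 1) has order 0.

0

b = (5/2, -1/2, 14/5)
c = (0, 11/7, 31/7)
Ac = (0, 0, 110/49)
Σ b_i: 5/2·1 + (-1/2)·1 + 14/5·1 = 24/5 ≠ 1 ⇒ order 0.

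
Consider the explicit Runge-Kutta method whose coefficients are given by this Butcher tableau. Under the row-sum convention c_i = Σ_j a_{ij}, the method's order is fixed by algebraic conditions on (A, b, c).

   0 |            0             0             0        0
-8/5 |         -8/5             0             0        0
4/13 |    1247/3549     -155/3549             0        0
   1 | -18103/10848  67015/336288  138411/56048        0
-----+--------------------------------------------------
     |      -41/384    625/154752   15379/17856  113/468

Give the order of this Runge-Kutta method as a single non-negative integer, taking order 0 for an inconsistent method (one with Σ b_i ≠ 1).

b = (-41/384, 625/154752, 15379/17856, 113/468)
c = (0, -8/5, 4/13, 1)
Ac = (0, 0, 248/3549, 299/678)
Σ b_i: (-41/384)·1 + 625/154752·1 + 15379/17856·1 + 113/468·1 = 1 ✓
b·c: 625/154752·(-8/5) + 15379/17856·4/13 + 113/468·1 = 1/2 ✓
b·c²: 625/154752·64/25 + 15379/17856·16/169 + 113/468·1 = 1/3 ✓
b·Ac: 15379/17856·248/3549 + 113/468·299/678 = 1/6 ✓
b·c³: 625/154752·(-512/125) + 15379/17856·64/2197 + 113/468·1 = 1/4 ✓
b·(c∘Ac): 15379/17856·992/46137 + 113/468·299/678 = 1/8 ✓
b·Ac²: 15379/17856·(-1984/17745) + 113/468·1261/1695 = 1/12 ✓
b·A²c: 113/468·39/226 = 1/24 ✓; 4 stages ⇒ order 4.

4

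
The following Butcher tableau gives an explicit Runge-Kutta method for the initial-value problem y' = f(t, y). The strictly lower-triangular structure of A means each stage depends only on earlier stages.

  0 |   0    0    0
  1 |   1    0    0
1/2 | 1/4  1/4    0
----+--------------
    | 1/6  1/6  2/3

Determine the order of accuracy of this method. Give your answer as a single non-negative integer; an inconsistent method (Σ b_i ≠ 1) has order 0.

3

b = (1/6, 1/6, 2/3)
c = (0, 1, 1/2)
Ac = (0, 0, 1/4)
Σ b_i: 1/6·1 + 1/6·1 + 2/3·1 = 1 ✓
b·c: 1/6·1 + 2/3·1/2 = 1/2 ✓
b·c²: 1/6·1 + 2/3·1/4 = 1/3 ✓
b·Ac: 2/3·1/4 = 1/6 ✓; 3 stages ⇒ order 3.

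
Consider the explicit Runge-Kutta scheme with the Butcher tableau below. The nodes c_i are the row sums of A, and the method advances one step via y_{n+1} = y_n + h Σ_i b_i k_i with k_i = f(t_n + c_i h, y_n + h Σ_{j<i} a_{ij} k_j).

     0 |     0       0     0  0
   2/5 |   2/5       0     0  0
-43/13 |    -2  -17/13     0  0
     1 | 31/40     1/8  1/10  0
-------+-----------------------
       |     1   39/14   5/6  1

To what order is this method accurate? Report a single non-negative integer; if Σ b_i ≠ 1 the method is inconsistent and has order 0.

b = (1, 39/14, 5/6, 1)
c = (0, 2/5, -43/13, 1)
Ac = (0, 0, -34/65, -73/260)
Σ b_i: 1·1 + 39/14·1 + 5/6·1 + 1·1 = 118/21 ≠ 1 ⇒ order 0.

0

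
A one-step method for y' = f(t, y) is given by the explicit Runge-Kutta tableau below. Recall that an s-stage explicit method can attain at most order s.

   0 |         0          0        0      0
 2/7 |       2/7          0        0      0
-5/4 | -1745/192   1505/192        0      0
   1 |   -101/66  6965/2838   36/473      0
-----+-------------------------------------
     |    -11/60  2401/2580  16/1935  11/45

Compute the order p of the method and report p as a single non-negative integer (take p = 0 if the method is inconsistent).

4

b = (-11/60, 2401/2580, 16/1935, 11/45)
c = (0, 2/7, -5/4, 1)
Ac = (0, 0, 215/96, 20/33)
Σ b_i: (-11/60)·1 + 2401/2580·1 + 16/1935·1 + 11/45·1 = 1 ✓
b·c: 2401/2580·2/7 + 16/1935·(-5/4) + 11/45·1 = 1/2 ✓
b·c²: 2401/2580·4/49 + 16/1935·25/16 + 11/45·1 = 1/3 ✓
b·Ac: 16/1935·215/96 + 11/45·20/33 = 1/6 ✓
b·c³: 2401/2580·8/343 + 16/1935·(-125/64) + 11/45·1 = 1/4 ✓
b·(c∘Ac): 16/1935·(-1075/384) + 11/45·20/33 = 1/8 ✓
b·Ac²: 16/1935·215/336 + 11/45·295/924 = 1/12 ✓
b·A²c: 11/45·15/88 = 1/24 ✓; 4 stages ⇒ order 4.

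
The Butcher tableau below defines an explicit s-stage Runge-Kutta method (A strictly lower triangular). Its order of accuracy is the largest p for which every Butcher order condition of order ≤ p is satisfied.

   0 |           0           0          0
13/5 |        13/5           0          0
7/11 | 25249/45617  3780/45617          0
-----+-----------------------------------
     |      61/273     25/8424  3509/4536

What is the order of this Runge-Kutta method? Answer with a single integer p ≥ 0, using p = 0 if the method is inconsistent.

3

b = (61/273, 25/8424, 3509/4536)
c = (0, 13/5, 7/11)
Ac = (0, 0, 756/3509)
Σ b_i: 61/273·1 + 25/8424·1 + 3509/4536·1 = 1 ✓
b·c: 25/8424·13/5 + 3509/4536·7/11 = 1/2 ✓
b·c²: 25/8424·169/25 + 3509/4536·49/121 = 1/3 ✓
b·Ac: 3509/4536·756/3509 = 1/6 ✓; 3 stages ⇒ order 3.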